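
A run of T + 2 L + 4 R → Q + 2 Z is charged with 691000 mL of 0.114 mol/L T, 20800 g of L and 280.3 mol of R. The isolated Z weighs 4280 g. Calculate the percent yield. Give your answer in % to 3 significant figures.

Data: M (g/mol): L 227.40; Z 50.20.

93.2 %

n(T) = 0.114 × 691000/1000 = 78.77 mol
n(L) = 20800 / 227.40 = 91.47 mol
n(R) = 280.3 mol
n/ν for T = 78.77/1 = 78.77
n/ν for L = 91.47/2 = 45.74
n/ν for R = 280.3/4 = 70.08
Smallest n/ν is L → limiting reagent.
theoretical n(Z) = (2/2) × 91.47 = 91.47 mol → 4592 g
% yield = 4280 / 4592 × 100 = 93.21 %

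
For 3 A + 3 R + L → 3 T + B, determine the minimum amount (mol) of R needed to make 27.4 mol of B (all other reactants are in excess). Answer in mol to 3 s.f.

n(B) = 27.40 mol
n(R) = (3/1) × 27.40 = 82.20 mol

82.2 mol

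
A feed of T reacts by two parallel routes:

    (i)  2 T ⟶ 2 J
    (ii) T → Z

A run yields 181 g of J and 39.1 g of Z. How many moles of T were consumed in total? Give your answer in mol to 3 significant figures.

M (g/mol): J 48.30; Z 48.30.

4.56 mol

n(J) = 181 / 48.30 = 3.747 mol
n(Z) = 39.1 / 48.30 = 0.8095 mol
n(T) via (i) = (2/2)×3.747 = 3.747 mol
n(T) via (ii) = (1/1)×0.8095 = 0.8095 mol
total n(T) = 3.747 + 0.8095 = 4.557 mol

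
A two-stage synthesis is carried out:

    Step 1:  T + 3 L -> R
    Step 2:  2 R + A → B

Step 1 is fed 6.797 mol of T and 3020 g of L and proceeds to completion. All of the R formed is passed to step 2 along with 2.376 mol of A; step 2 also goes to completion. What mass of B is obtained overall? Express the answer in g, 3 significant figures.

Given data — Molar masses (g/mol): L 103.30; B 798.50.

1900 g

Step 1:
n(T) = 6.797 mol
n(L) = 3020 / 103.30 = 29.24 mol
n/ν for T = 6.797/1 = 6.797
n/ν for L = 29.24/3 = 9.747
Smallest n/ν is T → limiting reagent.
n(R) produced = (1/1) × 6.797 = 6.797 mol
Step 2:
n(R) available = 6.797 mol
n(A) = 2.376 mol
n/ν for R = 6.797/2 = 3.399
n/ν for A = 2.376/1 = 2.376
Smallest n/ν is A → limiting reagent.
n(B) = (1/1) × 2.376 = 2.376 mol
mass = 2.376 × 798.50 = 1897 g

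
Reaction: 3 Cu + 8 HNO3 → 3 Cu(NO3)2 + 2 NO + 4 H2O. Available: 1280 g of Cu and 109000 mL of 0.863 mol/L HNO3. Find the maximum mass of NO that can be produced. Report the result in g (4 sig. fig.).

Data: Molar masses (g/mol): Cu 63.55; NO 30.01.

n(Cu) = 1280 / 63.55 = 20.14 mol
n(HNO3) = 0.863 × 109000/1000 = 94.07 mol
n/ν for Cu = 20.14/3 = 6.713
n/ν for HNO3 = 94.07/8 = 11.76
Smallest n/ν is Cu → limiting reagent.
n(NO) = (2/3) × 20.14 = 13.43 mol
mass = 13.43 × 30.01 = 403.0 g

403.0 g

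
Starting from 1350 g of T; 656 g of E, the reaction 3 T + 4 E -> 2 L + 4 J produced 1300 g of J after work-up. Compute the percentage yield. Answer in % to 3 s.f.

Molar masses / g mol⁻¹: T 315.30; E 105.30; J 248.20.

91.7 %

n(T) = 1350 / 315.30 = 4.282 mol
n(E) = 656.0 / 105.30 = 6.230 mol
n/ν for T = 4.282/3 = 1.427
n/ν for E = 6.230/4 = 1.558
Smallest n/ν is T → limiting reagent.
theoretical n(J) = (4/3) × 4.282 = 5.709 mol → 1417 g
% yield = 1300 / 1417 × 100 = 91.74 %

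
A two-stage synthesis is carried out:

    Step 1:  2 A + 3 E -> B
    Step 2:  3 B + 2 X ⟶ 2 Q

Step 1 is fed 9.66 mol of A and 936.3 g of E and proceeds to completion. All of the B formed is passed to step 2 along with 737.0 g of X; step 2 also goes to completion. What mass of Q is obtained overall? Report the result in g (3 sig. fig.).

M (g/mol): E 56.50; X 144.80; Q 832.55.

Step 1:
n(A) = 9.660 mol
n(E) = 936.3 / 56.50 = 16.57 mol
n/ν → A: 4.830, E: 5.523; A is limiting.
n(B) produced = (1/2) × 9.660 = 4.830 mol
Step 2:
n(B) available = 4.830 mol
n(X) = 737.0 / 144.80 = 5.090 mol
n/ν → B: 1.610, X: 2.545; B is limiting.
n(Q) = (2/3) × 4.830 = 3.220 mol
mass = 3.220 × 832.55 = 2681 g

2680 g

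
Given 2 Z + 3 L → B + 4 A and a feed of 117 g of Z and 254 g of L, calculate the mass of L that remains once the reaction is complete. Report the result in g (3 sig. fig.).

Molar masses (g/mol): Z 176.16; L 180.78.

73.9 g

n(Z) = 117.0 / 176.16 = 0.6642 mol
n(L) = 254.0 / 180.78 = 1.405 mol
n/ν for Z = 0.6642/2 = 0.3321
n/ν for L = 1.405/3 = 0.4683
Smallest n/ν is Z → limiting reagent.
L consumed = (3/2) × 0.6642 = 0.9963 mol
L remaining = 1.405 − 0.9963 = 0.4087 mol
mass = 0.4087 × 180.78 = 73.88 g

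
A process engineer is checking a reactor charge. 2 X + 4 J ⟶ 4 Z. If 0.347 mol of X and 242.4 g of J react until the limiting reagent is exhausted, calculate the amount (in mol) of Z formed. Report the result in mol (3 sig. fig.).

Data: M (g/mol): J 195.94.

0.694 mol

n(X) = 0.3470 mol
n(J) = 242.4 / 195.94 = 1.237 mol
n/ν → X: 0.1735, J: 0.3093; X is limiting.
n(Z) = (4/2) × 0.3470 = 0.6940 mol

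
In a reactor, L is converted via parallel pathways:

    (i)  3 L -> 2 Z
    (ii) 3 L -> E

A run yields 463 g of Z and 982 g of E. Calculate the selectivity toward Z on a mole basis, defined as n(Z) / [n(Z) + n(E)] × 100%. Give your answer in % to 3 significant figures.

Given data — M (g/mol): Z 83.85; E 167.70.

n(Z) = 463 / 83.85 = 5.522 mol
n(E) = 982 / 167.70 = 5.856 mol
selectivity = 5.522/(5.522+5.856) × 100 = 48.53 %

48.5 %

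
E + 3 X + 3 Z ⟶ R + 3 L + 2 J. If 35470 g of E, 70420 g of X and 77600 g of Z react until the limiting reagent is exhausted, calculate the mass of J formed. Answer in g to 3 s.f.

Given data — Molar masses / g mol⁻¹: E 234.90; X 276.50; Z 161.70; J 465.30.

79000 g

n(E) = 35470 / 234.90 = 151.0 mol
n(X) = 70420 / 276.50 = 254.7 mol
n(Z) = 77600 / 161.70 = 479.9 mol
n/ν → E: 151.0, X: 84.90, Z: 160.0; X is limiting.
n(J) = (2/3) × 254.7 = 169.8 mol
mass = 169.8 × 465.30 = 79010 g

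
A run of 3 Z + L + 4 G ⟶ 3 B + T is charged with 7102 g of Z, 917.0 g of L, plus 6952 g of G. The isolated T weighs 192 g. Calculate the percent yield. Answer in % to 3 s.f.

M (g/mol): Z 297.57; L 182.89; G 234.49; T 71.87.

n(Z) = 7102 / 297.57 = 23.87 mol
n(L) = 917.0 / 182.89 = 5.014 mol
n(G) = 6952 / 234.49 = 29.65 mol
n/ν for Z = 23.87/3 = 7.957
n/ν for L = 5.014/1 = 5.014
n/ν for G = 29.65/4 = 7.413
Smallest n/ν is L → limiting reagent.
theoretical n(T) = (1/1) × 5.014 = 5.014 mol → 360.4 g
% yield = 192 / 360.4 × 100 = 53.27 %

53.3 %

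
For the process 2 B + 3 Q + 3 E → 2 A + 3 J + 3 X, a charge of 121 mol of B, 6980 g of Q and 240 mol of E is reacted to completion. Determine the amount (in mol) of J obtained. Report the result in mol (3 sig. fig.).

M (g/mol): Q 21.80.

n(B) = 121.0 mol
n(Q) = 6980 / 21.80 = 320.2 mol
n(E) = 240.0 mol
n/ν → B: 60.50, Q: 106.7, E: 80.00; B is limiting.
n(J) = (3/2) × 121.0 = 181.5 mol

182 mol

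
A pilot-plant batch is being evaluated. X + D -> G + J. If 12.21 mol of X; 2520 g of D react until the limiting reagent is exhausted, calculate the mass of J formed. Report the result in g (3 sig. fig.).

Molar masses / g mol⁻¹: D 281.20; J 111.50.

n(X) = 12.21 mol
n(D) = 2520 / 281.20 = 8.962 mol
n/ν for X = 12.21/1 = 12.21
n/ν for D = 8.962/1 = 8.962
Smallest n/ν is D → limiting reagent.
n(J) = (1/1) × 8.962 = 8.962 mol
mass = 8.962 × 111.50 = 999.3 g

999 g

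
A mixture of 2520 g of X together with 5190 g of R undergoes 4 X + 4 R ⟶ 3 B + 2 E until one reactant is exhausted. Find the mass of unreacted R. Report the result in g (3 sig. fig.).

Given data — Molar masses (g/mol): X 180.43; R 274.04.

n(X) = 2520 / 180.43 = 13.97 mol
n(R) = 5190 / 274.04 = 18.94 mol
n/ν for X = 13.97/4 = 3.493
n/ν for R = 18.94/4 = 4.735
Smallest n/ν is X → limiting reagent.
R consumed = (4/4) × 13.97 = 13.97 mol
R remaining = 18.94 − 13.97 = 4.970 mol
mass = 4.970 × 274.04 = 1362 g

1360 g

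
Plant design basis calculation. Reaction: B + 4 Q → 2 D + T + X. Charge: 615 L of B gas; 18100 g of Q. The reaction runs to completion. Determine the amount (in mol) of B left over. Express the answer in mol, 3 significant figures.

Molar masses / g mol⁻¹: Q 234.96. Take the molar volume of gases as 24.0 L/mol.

n(B) = 615.0 / 24.0 = 25.63 mol
n(Q) = 18100 / 234.96 = 77.03 mol
n/ν for B = 25.63/1 = 25.63
n/ν for Q = 77.03/4 = 19.26
Smallest n/ν is Q → limiting reagent.
B consumed = (1/4) × 77.03 = 19.26 mol
B remaining = 25.63 − 19.26 = 6.370 mol

6.37 mol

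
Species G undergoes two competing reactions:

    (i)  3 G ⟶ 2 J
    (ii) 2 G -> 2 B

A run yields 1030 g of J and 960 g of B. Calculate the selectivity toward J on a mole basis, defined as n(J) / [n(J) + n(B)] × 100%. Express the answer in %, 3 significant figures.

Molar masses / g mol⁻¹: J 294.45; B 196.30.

n(J) = 1030 / 294.45 = 3.498 mol
n(B) = 960 / 196.30 = 4.890 mol
selectivity = 3.498/(3.498+4.890) × 100 = 41.70 %

41.7 %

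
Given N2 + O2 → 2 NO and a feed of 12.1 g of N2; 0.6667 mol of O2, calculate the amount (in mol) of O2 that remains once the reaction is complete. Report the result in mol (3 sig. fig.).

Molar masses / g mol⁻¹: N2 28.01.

0.235 mol

n(N2) = 12.10 / 28.01 = 0.4320 mol
n(O2) = 0.6667 mol
n/ν for N2 = 0.4320/1 = 0.4320
n/ν for O2 = 0.6667/1 = 0.6667
Smallest n/ν is N2 → limiting reagent.
O2 consumed = (1/1) × 0.4320 = 0.4320 mol
O2 remaining = 0.6667 − 0.4320 = 0.2347 mol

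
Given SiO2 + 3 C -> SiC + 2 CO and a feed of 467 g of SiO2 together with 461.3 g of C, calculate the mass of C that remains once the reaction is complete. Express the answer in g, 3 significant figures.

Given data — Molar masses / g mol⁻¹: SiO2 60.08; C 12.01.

n(SiO2) = 467.0 / 60.08 = 7.773 mol
n(C) = 461.3 / 12.01 = 38.41 mol
n/ν for SiO2 = 7.773/1 = 7.773
n/ν for C = 38.41/3 = 12.80
Smallest n/ν is SiO2 → limiting reagent.
C consumed = (3/1) × 7.773 = 23.32 mol
C remaining = 38.41 − 23.32 = 15.09 mol
mass = 15.09 × 12.01 = 181.2 g

181 g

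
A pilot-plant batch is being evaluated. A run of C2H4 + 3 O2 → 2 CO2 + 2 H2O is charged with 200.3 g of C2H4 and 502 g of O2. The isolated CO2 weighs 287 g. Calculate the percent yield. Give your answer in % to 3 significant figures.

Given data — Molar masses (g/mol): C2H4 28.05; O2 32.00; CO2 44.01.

62.4 %

n(C2H4) = 200.3 / 28.05 = 7.141 mol
n(O2) = 502.0 / 32.00 = 15.69 mol
n/ν → C2H4: 7.141, O2: 5.230; O2 is limiting.
theoretical n(CO2) = (2/3) × 15.69 = 10.46 mol → 460.3 g
% yield = 287 / 460.3 × 100 = 62.35 %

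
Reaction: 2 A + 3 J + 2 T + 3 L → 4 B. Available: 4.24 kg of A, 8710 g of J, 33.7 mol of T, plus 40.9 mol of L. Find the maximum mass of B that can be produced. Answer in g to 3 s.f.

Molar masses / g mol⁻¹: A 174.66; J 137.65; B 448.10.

n(A) = 4.240×1000 / 174.66 = 24.28 mol
n(J) = 8710 / 137.65 = 63.28 mol
n(T) = 33.70 mol
n(L) = 40.90 mol
n/ν for A = 24.28/2 = 12.14
n/ν for J = 63.28/3 = 21.09
n/ν for T = 33.70/2 = 16.85
n/ν for L = 40.90/3 = 13.63
Smallest n/ν is A → limiting reagent.
n(B) = (4/2) × 24.28 = 48.56 mol
mass = 48.56 × 448.10 = 21760 g

21800 g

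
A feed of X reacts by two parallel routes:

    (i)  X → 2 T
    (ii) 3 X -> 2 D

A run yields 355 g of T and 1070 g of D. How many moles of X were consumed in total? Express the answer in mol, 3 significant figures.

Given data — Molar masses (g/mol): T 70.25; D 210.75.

10.1 mol

n(T) = 355 / 70.25 = 5.053 mol
n(D) = 1070 / 210.75 = 5.077 mol
n(X) via (i) = (1/2)×5.053 = 2.527 mol
n(X) via (ii) = (3/2)×5.077 = 7.616 mol
total n(X) = 2.527 + 7.616 = 10.14 mol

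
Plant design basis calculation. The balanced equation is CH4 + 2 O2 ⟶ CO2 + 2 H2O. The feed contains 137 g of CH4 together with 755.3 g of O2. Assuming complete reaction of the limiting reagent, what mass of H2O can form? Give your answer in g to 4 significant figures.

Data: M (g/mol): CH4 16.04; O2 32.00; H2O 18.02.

n(CH4) = 137.0 / 16.04 = 8.541 mol
n(O2) = 755.3 / 32.00 = 23.60 mol
n/ν for CH4 = 8.541/1 = 8.541
n/ν for O2 = 23.60/2 = 11.80
Smallest n/ν is CH4 → limiting reagent.
n(H2O) = (2/1) × 8.541 = 17.08 mol
mass = 17.08 × 18.02 = 307.8 g

307.8 g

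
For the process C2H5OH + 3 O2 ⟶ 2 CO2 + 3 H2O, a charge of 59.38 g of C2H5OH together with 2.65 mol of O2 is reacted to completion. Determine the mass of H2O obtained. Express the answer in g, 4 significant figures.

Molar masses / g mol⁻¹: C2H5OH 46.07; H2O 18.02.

47.75 g

n(C2H5OH) = 59.38 / 46.07 = 1.289 mol
n(O2) = 2.650 mol
n/ν for C2H5OH = 1.289/1 = 1.289
n/ν for O2 = 2.650/3 = 0.8833
Smallest n/ν is O2 → limiting reagent.
n(H2O) = (3/3) × 2.650 = 2.650 mol
mass = 2.650 × 18.02 = 47.75 g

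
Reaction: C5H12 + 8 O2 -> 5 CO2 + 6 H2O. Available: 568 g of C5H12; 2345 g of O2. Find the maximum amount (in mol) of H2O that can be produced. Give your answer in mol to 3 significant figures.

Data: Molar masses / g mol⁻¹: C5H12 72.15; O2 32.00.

47.2 mol

n(C5H12) = 568.0 / 72.15 = 7.872 mol
n(O2) = 2345 / 32.00 = 73.28 mol
n/ν → C5H12: 7.872, O2: 9.160; C5H12 is limiting.
n(H2O) = (6/1) × 7.872 = 47.23 mol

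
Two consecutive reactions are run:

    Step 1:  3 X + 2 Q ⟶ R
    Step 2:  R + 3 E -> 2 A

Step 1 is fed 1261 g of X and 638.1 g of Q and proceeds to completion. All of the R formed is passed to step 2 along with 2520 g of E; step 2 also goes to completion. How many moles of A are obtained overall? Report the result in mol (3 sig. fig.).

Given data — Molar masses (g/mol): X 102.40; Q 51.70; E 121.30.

8.21 mol

Step 1:
n(X) = 1261 / 102.40 = 12.31 mol
n(Q) = 638.1 / 51.70 = 12.34 mol
n/ν → X: 4.103, Q: 6.170; X is limiting.
n(R) produced = (1/3) × 12.31 = 4.103 mol
Step 2:
n(R) available = 4.103 mol
n(E) = 2520 / 121.30 = 20.77 mol
n/ν → R: 4.103, E: 6.923; R is limiting.
n(A) = (2/1) × 4.103 = 8.206 mol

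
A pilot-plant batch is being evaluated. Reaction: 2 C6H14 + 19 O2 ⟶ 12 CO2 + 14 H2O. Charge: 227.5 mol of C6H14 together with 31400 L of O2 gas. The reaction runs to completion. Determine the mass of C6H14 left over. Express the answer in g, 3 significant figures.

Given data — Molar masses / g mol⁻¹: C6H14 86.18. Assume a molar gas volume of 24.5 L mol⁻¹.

n(C6H14) = 227.5 mol
n(O2) = 31400 / 24.5 = 1282 mol
n/ν for C6H14 = 227.5/2 = 113.8
n/ν for O2 = 1282/19 = 67.47
Smallest n/ν is O2 → limiting reagent.
C6H14 consumed = (2/19) × 1282 = 134.9 mol
C6H14 remaining = 227.5 − 134.9 = 92.60 mol
mass = 92.60 × 86.18 = 7980 g

7980 g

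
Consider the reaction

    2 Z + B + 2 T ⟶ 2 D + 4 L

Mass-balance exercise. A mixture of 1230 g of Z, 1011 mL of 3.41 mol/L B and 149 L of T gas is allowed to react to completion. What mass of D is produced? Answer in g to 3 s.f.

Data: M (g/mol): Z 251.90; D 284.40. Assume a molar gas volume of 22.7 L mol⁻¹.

n(Z) = 1230 / 251.90 = 4.883 mol
n(B) = 3.41 × 1011/1000 = 3.448 mol
n(T) = 149.0 / 22.7 = 6.564 mol
n/ν for Z = 4.883/2 = 2.442
n/ν for B = 3.448/1 = 3.448
n/ν for T = 6.564/2 = 3.282
Smallest n/ν is Z → limiting reagent.
n(D) = (2/2) × 4.883 = 4.883 mol
mass = 4.883 × 284.40 = 1389 g

1390 g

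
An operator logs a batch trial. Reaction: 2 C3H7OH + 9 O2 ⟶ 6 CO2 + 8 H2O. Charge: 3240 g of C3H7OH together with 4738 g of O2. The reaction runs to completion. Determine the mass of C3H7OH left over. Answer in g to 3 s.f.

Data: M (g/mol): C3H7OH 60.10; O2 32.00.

1260 g

n(C3H7OH) = 3240 / 60.10 = 53.91 mol
n(O2) = 4738 / 32.00 = 148.1 mol
n/ν → C3H7OH: 26.96, O2: 16.46; O2 is limiting.
C3H7OH consumed = (2/9) × 148.1 = 32.91 mol
C3H7OH remaining = 53.91 − 32.91 = 21.00 mol
mass = 21.00 × 60.10 = 1262 g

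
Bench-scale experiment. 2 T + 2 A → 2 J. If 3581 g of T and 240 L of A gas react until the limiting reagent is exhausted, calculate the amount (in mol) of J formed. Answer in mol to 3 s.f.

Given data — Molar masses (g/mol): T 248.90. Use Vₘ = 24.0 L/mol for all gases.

n(T) = 3581 / 248.90 = 14.39 mol
n(A) = 240.0 / 24.0 = 10.00 mol
n/ν → T: 7.195, A: 5.000; A is limiting.
n(J) = (2/2) × 10.00 = 10.00 mol

10.0 mol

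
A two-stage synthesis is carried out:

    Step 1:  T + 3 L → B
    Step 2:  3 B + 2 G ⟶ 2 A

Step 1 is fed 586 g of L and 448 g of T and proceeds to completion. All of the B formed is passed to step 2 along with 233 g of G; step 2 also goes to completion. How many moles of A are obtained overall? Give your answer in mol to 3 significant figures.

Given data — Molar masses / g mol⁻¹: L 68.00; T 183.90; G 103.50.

Step 1:
n(L) = 586.0 / 68.00 = 8.618 mol
n(T) = 448.0 / 183.90 = 2.436 mol
n/ν → L: 2.873, T: 2.436; T is limiting.
n(B) produced = (1/1) × 2.436 = 2.436 mol
Step 2:
n(B) available = 2.436 mol
n(G) = 233.0 / 103.50 = 2.251 mol
n/ν → B: 0.8120, G: 1.126; B is limiting.
n(A) = (2/3) × 2.436 = 1.624 mol

1.62 mol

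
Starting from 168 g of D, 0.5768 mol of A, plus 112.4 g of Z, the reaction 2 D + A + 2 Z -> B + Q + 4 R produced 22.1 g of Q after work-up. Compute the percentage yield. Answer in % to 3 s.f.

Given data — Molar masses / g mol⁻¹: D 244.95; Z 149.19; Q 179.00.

n(D) = 168.0 / 244.95 = 0.6859 mol
n(A) = 0.5768 mol
n(Z) = 112.4 / 149.19 = 0.7534 mol
n/ν → D: 0.3430, A: 0.5768, Z: 0.3767; D is limiting.
theoretical n(Q) = (1/2) × 0.6859 = 0.3430 mol → 61.40 g
% yield = 22.1 / 61.40 × 100 = 35.99 %

36.0 %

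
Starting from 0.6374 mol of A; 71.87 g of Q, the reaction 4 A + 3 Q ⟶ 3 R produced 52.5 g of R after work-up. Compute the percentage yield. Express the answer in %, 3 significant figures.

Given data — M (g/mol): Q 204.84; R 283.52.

n(A) = 0.6374 mol
n(Q) = 71.87 / 204.84 = 0.3509 mol
n/ν for A = 0.6374/4 = 0.1594
n/ν for Q = 0.3509/3 = 0.1170
Smallest n/ν is Q → limiting reagent.
theoretical n(R) = (3/3) × 0.3509 = 0.3509 mol → 99.49 g
% yield = 52.5 / 99.49 × 100 = 52.77 %

52.8 %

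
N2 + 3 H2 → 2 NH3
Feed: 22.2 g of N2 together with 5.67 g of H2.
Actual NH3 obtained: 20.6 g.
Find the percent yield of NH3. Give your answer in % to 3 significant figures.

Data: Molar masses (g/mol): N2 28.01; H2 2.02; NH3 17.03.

76.3 %

n(N2) = 22.20 / 28.01 = 0.7926 mol
n(H2) = 5.670 / 2.02 = 2.807 mol
n/ν for N2 = 0.7926/1 = 0.7926
n/ν for H2 = 2.807/3 = 0.9357
Smallest n/ν is N2 → limiting reagent.
theoretical n(NH3) = (2/1) × 0.7926 = 1.585 mol → 26.99 g
% yield = 20.6 / 26.99 × 100 = 76.32 %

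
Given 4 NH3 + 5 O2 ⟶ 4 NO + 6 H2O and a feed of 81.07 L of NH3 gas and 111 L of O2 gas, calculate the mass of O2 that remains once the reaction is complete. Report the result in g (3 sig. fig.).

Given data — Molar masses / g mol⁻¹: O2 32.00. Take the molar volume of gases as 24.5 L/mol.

12.6 g

n(NH3) = 81.07 / 24.5 = 3.309 mol
n(O2) = 111.0 / 24.5 = 4.531 mol
n/ν → NH3: 0.8273, O2: 0.9062; NH3 is limiting.
O2 consumed = (5/4) × 3.309 = 4.136 mol
O2 remaining = 4.531 − 4.136 = 0.3950 mol
mass = 0.3950 × 32.00 = 12.64 g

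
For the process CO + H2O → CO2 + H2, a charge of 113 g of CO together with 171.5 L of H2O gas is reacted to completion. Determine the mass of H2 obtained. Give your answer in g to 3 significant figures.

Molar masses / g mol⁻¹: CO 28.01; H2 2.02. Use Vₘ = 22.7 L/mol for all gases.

8.15 g

n(CO) = 113.0 / 28.01 = 4.034 mol
n(H2O) = 171.5 / 22.7 = 7.555 mol
n/ν for CO = 4.034/1 = 4.034
n/ν for H2O = 7.555/1 = 7.555
Smallest n/ν is CO → limiting reagent.
n(H2) = (1/1) × 4.034 = 4.034 mol
mass = 4.034 × 2.02 = 8.149 g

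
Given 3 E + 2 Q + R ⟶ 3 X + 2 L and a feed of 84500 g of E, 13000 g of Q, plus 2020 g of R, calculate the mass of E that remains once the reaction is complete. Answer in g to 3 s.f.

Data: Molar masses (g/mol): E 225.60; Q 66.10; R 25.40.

30700 g

n(E) = 84500 / 225.60 = 374.6 mol
n(Q) = 13000 / 66.10 = 196.7 mol
n(R) = 2020 / 25.40 = 79.53 mol
n/ν → E: 124.9, Q: 98.35, R: 79.53; R is limiting.
E consumed = (3/1) × 79.53 = 238.6 mol
E remaining = 374.6 − 238.6 = 136.0 mol
mass = 136.0 × 225.60 = 30680 g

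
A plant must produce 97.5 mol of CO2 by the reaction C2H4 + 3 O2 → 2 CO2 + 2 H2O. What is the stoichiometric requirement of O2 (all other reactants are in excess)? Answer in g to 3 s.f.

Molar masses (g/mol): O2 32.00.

4680 g

n(CO2) = 97.50 mol
n(O2) = (3/2) × 97.50 = 146.3 mol
mass = 146.3 × 32.00 = 4682 g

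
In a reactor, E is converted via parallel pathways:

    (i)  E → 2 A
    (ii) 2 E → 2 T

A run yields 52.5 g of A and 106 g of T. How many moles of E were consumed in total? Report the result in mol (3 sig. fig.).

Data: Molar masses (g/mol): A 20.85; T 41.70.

3.80 mol

n(A) = 52.5 / 20.85 = 2.518 mol
n(T) = 106 / 41.70 = 2.542 mol
n(E) via (i) = (1/2)×2.518 = 1.259 mol
n(E) via (ii) = (2/2)×2.542 = 2.542 mol
total n(E) = 1.259 + 2.542 = 3.801 mol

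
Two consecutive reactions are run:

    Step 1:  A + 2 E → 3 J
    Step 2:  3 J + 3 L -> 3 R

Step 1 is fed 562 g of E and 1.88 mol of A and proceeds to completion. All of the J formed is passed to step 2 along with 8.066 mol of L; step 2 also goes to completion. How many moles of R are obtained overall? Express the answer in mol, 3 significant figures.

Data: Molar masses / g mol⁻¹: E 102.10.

Step 1:
n(E) = 562.0 / 102.10 = 5.504 mol
n(A) = 1.880 mol
n/ν → E: 2.752, A: 1.880; A is limiting.
n(J) produced = (3/1) × 1.880 = 5.640 mol
Step 2:
n(J) available = 5.640 mol
n(L) = 8.066 mol
n/ν → J: 1.880, L: 2.689; J is limiting.
n(R) = (3/3) × 5.640 = 5.640 mol

5.64 mol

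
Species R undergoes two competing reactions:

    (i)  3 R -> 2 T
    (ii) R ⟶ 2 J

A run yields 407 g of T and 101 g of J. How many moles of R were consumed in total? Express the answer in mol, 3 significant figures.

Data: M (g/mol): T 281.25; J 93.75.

n(T) = 407 / 281.25 = 1.447 mol
n(J) = 101 / 93.75 = 1.077 mol
n(R) via (i) = (3/2)×1.447 = 2.171 mol
n(R) via (ii) = (1/2)×1.077 = 0.5385 mol
total n(R) = 2.171 + 0.5385 = 2.710 mol

2.71 mol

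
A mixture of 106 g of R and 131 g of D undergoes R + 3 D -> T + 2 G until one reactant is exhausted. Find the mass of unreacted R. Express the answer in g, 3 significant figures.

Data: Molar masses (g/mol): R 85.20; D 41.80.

17.0 g

n(R) = 106.0 / 85.20 = 1.244 mol
n(D) = 131.0 / 41.80 = 3.134 mol
n/ν for R = 1.244/1 = 1.244
n/ν for D = 3.134/3 = 1.045
Smallest n/ν is D → limiting reagent.
R consumed = (1/3) × 3.134 = 1.045 mol
R remaining = 1.244 − 1.045 = 0.1990 mol
mass = 0.1990 × 85.20 = 16.95 g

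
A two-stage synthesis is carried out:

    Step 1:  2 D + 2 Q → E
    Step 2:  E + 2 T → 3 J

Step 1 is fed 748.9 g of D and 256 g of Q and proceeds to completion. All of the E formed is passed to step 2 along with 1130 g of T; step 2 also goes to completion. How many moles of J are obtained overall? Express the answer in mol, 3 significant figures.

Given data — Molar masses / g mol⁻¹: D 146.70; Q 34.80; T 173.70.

7.66 mol

Step 1:
n(D) = 748.9 / 146.70 = 5.105 mol
n(Q) = 256.0 / 34.80 = 7.356 mol
n/ν for D = 5.105/2 = 2.553
n/ν for Q = 7.356/2 = 3.678
Smallest n/ν is D → limiting reagent.
n(E) produced = (1/2) × 5.105 = 2.553 mol
Step 2:
n(E) available = 2.553 mol
n(T) = 1130 / 173.70 = 6.505 mol
n/ν for E = 2.553/1 = 2.553
n/ν for T = 6.505/2 = 3.253
Smallest n/ν is E → limiting reagent.
n(J) = (3/1) × 2.553 = 7.659 mol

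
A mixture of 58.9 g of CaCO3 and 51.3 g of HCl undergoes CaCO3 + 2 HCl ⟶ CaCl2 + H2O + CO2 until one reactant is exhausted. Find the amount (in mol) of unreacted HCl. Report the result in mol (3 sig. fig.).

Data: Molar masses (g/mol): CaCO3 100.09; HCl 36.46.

0.230 mol

n(CaCO3) = 58.90 / 100.09 = 0.5885 mol
n(HCl) = 51.30 / 36.46 = 1.407 mol
n/ν → CaCO3: 0.5885, HCl: 0.7035; CaCO3 is limiting.
HCl consumed = (2/1) × 0.5885 = 1.177 mol
HCl remaining = 1.407 − 1.177 = 0.2300 mol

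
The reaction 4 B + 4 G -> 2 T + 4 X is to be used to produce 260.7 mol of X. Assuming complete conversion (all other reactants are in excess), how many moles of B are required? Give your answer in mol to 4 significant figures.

260.7 mol

n(X) = 260.7 mol
n(B) = (4/4) × 260.7 = 260.7 mol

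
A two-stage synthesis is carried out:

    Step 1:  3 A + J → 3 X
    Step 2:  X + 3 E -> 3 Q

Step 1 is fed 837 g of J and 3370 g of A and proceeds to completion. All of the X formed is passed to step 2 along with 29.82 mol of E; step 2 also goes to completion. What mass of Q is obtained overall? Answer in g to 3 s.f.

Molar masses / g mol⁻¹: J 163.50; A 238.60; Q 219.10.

Step 1:
n(J) = 837.0 / 163.50 = 5.119 mol
n(A) = 3370 / 238.60 = 14.12 mol
n/ν for J = 5.119/1 = 5.119
n/ν for A = 14.12/3 = 4.707
Smallest n/ν is A → limiting reagent.
n(X) produced = (3/3) × 14.12 = 14.12 mol
Step 2:
n(X) available = 14.12 mol
n(E) = 29.82 mol
n/ν for X = 14.12/1 = 14.12
n/ν for E = 29.82/3 = 9.940
Smallest n/ν is E → limiting reagent.
n(Q) = (3/3) × 29.82 = 29.82 mol
mass = 29.82 × 219.10 = 6534 g

6530 g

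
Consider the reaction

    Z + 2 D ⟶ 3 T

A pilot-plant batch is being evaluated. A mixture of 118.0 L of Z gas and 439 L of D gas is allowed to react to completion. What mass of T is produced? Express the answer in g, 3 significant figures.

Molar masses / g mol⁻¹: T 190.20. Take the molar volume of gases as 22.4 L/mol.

n(Z) = 118.0 / 22.4 = 5.268 mol
n(D) = 439.0 / 22.4 = 19.60 mol
n/ν for Z = 5.268/1 = 5.268
n/ν for D = 19.60/2 = 9.800
Smallest n/ν is Z → limiting reagent.
n(T) = (3/1) × 5.268 = 15.80 mol
mass = 15.80 × 190.20 = 3005 g

3010 g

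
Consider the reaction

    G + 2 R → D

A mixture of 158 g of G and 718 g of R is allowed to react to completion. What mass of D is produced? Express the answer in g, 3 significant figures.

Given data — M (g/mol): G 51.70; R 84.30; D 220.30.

n(G) = 158.0 / 51.70 = 3.056 mol
n(R) = 718.0 / 84.30 = 8.517 mol
n/ν for G = 3.056/1 = 3.056
n/ν for R = 8.517/2 = 4.259
Smallest n/ν is G → limiting reagent.
n(D) = (1/1) × 3.056 = 3.056 mol
mass = 3.056 × 220.30 = 673.2 g

673 g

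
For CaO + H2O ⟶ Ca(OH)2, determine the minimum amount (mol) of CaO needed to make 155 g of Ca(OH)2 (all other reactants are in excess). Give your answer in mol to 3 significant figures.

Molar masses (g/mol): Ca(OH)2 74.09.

n(Ca(OH)2) = 155 / 74.09 = 2.092 mol
n(CaO) = (1/1) × 2.092 = 2.092 mol

2.09 mol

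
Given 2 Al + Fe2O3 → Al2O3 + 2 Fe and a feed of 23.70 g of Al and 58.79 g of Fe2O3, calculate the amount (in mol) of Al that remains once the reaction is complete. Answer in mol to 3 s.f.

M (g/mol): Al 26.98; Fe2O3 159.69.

n(Al) = 23.70 / 26.98 = 0.8784 mol
n(Fe2O3) = 58.79 / 159.69 = 0.3682 mol
n/ν for Al = 0.8784/2 = 0.4392
n/ν for Fe2O3 = 0.3682/1 = 0.3682
Smallest n/ν is Fe2O3 → limiting reagent.
Al consumed = (2/1) × 0.3682 = 0.7364 mol
Al remaining = 0.8784 − 0.7364 = 0.1420 mol

0.142 mol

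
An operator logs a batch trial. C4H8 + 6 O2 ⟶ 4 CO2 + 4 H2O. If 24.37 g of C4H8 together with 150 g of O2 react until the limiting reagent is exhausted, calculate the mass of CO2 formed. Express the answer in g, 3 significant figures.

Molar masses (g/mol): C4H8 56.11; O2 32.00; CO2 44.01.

n(C4H8) = 24.37 / 56.11 = 0.4343 mol
n(O2) = 150.0 / 32.00 = 4.688 mol
n/ν for C4H8 = 0.4343/1 = 0.4343
n/ν for O2 = 4.688/6 = 0.7813
Smallest n/ν is C4H8 → limiting reagent.
n(CO2) = (4/1) × 0.4343 = 1.737 mol
mass = 1.737 × 44.01 = 76.45 g

76.5 g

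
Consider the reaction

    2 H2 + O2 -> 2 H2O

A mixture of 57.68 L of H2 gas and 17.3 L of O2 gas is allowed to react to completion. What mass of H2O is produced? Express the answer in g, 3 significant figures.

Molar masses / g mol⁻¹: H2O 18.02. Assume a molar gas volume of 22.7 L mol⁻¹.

27.5 g

n(H2) = 57.68 / 22.7 = 2.541 mol
n(O2) = 17.30 / 22.7 = 0.7621 mol
n/ν for H2 = 2.541/2 = 1.271
n/ν for O2 = 0.7621/1 = 0.7621
Smallest n/ν is O2 → limiting reagent.
n(H2O) = (2/1) × 0.7621 = 1.524 mol
mass = 1.524 × 18.02 = 27.46 g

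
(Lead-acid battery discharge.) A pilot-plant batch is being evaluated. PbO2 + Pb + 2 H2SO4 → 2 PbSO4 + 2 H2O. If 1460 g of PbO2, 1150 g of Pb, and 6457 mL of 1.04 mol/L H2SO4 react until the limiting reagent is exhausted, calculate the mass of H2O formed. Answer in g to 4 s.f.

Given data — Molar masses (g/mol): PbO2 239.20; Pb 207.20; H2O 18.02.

121.0 g

n(PbO2) = 1460 / 239.20 = 6.104 mol
n(Pb) = 1150 / 207.20 = 5.550 mol
n(H2SO4) = 1.04 × 6457/1000 = 6.715 mol
n/ν for PbO2 = 6.104/1 = 6.104
n/ν for Pb = 5.550/1 = 5.550
n/ν for H2SO4 = 6.715/2 = 3.358
Smallest n/ν is H2SO4 → limiting reagent.
n(H2O) = (2/2) × 6.715 = 6.715 mol
mass = 6.715 × 18.02 = 121.0 g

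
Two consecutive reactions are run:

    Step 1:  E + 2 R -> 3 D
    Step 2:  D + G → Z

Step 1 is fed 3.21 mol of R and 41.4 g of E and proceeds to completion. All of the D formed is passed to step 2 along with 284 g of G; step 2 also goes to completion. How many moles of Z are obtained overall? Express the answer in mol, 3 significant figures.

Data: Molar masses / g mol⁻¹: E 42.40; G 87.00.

2.93 mol

Step 1:
n(R) = 3.210 mol
n(E) = 41.40 / 42.40 = 0.9764 mol
n/ν → R: 1.605, E: 0.9764; E is limiting.
n(D) produced = (3/1) × 0.9764 = 2.929 mol
Step 2:
n(D) available = 2.929 mol
n(G) = 284.0 / 87.00 = 3.264 mol
n/ν → D: 2.929, G: 3.264; D is limiting.
n(Z) = (1/1) × 2.929 = 2.929 mol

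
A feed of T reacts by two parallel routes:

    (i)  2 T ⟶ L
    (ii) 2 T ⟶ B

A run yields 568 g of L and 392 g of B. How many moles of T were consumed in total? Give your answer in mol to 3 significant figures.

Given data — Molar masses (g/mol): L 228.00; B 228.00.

8.42 mol

n(L) = 568 / 228.00 = 2.491 mol
n(B) = 392 / 228.00 = 1.719 mol
n(T) via (i) = (2/1)×2.491 = 4.982 mol
n(T) via (ii) = (2/1)×1.719 = 3.438 mol
total n(T) = 4.982 + 3.438 = 8.420 mol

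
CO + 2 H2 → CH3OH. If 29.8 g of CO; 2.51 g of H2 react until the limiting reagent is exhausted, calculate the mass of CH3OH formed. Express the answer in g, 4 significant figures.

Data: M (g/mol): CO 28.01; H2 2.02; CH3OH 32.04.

19.91 g

n(CO) = 29.80 / 28.01 = 1.064 mol
n(H2) = 2.510 / 2.02 = 1.243 mol
n/ν for CO = 1.064/1 = 1.064
n/ν for H2 = 1.243/2 = 0.6215
Smallest n/ν is H2 → limiting reagent.
n(CH3OH) = (1/2) × 1.243 = 0.6215 mol
mass = 0.6215 × 32.04 = 19.91 g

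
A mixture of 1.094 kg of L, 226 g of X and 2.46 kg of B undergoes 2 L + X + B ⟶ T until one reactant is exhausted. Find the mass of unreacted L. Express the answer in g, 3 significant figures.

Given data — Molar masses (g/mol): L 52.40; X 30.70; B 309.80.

323 g

n(L) = 1.094×1000 / 52.40 = 20.88 mol
n(X) = 226.0 / 30.70 = 7.362 mol
n(B) = 2.460×1000 / 309.80 = 7.941 mol
n/ν for L = 20.88/2 = 10.44
n/ν for X = 7.362/1 = 7.362
n/ν for B = 7.941/1 = 7.941
Smallest n/ν is X → limiting reagent.
L consumed = (2/1) × 7.362 = 14.72 mol
L remaining = 20.88 − 14.72 = 6.160 mol
mass = 6.160 × 52.40 = 322.8 g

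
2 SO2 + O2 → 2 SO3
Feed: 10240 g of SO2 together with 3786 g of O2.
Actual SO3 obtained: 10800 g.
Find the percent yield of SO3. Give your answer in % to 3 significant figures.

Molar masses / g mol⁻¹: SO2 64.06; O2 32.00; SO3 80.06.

84.4 %

n(SO2) = 10240 / 64.06 = 159.9 mol
n(O2) = 3786 / 32.00 = 118.3 mol
n/ν → SO2: 79.95, O2: 118.3; SO2 is limiting.
theoretical n(SO3) = (2/2) × 159.9 = 159.9 mol → 12800 g
% yield = 10800 / 12800 × 100 = 84.38 %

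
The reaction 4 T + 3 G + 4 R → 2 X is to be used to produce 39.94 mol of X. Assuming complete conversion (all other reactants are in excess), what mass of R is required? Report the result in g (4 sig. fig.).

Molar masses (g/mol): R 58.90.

n(X) = 39.94 mol
n(R) = (4/2) × 39.94 = 79.88 mol
mass = 79.88 × 58.90 = 4705 g

4705 g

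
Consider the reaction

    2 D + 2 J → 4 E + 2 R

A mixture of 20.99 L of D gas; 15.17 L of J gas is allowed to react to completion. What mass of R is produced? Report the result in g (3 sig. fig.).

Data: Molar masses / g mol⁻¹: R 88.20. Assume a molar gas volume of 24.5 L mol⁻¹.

n(D) = 20.99 / 24.5 = 0.8567 mol
n(J) = 15.17 / 24.5 = 0.6192 mol
n/ν for D = 0.8567/2 = 0.4284
n/ν for J = 0.6192/2 = 0.3096
Smallest n/ν is J → limiting reagent.
n(R) = (2/2) × 0.6192 = 0.6192 mol
mass = 0.6192 × 88.20 = 54.61 g

54.6 g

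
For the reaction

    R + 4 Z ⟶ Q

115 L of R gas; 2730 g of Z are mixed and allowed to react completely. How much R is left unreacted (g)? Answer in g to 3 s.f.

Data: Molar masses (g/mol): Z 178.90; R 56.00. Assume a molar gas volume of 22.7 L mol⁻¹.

70.1 g

n(R) = 115.0 / 22.7 = 5.066 mol
n(Z) = 2730 / 178.90 = 15.26 mol
n/ν for R = 5.066/1 = 5.066
n/ν for Z = 15.26/4 = 3.815
Smallest n/ν is Z → limiting reagent.
R consumed = (1/4) × 15.26 = 3.815 mol
R remaining = 5.066 − 3.815 = 1.251 mol
mass = 1.251 × 56.00 = 70.06 g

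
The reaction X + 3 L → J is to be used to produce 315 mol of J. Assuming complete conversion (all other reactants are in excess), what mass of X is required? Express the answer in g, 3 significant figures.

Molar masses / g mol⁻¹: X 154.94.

n(J) = 315.0 mol
n(X) = (1/1) × 315.0 = 315.0 mol
mass = 315.0 × 154.94 = 48810 g

48800 g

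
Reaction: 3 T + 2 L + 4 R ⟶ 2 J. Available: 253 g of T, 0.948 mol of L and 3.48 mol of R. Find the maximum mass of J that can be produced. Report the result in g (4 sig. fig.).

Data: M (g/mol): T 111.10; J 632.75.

n(T) = 253.0 / 111.10 = 2.277 mol
n(L) = 0.9480 mol
n(R) = 3.480 mol
n/ν for T = 2.277/3 = 0.7590
n/ν for L = 0.9480/2 = 0.4740
n/ν for R = 3.480/4 = 0.8700
Smallest n/ν is L → limiting reagent.
n(J) = (2/2) × 0.9480 = 0.9480 mol
mass = 0.9480 × 632.75 = 599.8 g

599.8 g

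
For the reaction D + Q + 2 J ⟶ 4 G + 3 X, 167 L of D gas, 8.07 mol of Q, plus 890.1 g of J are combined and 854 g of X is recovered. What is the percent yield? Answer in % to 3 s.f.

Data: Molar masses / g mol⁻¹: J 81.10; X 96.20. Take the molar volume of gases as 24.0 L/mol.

n(D) = 167.0 / 24.0 = 6.958 mol
n(Q) = 8.070 mol
n(J) = 890.1 / 81.10 = 10.98 mol
n/ν → D: 6.958, Q: 8.070, J: 5.490; J is limiting.
theoretical n(X) = (3/2) × 10.98 = 16.47 mol → 1584 g
% yield = 854 / 1584 × 100 = 53.91 %

53.9 %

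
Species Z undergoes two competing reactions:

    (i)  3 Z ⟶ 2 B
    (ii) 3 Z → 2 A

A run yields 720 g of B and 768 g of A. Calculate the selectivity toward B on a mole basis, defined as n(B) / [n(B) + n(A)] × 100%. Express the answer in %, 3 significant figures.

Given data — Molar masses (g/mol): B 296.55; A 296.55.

48.4 %

n(B) = 720 / 296.55 = 2.428 mol
n(A) = 768 / 296.55 = 2.590 mol
selectivity = 2.428/(2.428+2.590) × 100 = 48.39 %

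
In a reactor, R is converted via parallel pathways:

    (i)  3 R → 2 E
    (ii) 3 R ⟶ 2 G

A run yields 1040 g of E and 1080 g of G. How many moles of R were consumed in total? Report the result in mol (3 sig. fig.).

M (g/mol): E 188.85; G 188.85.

n(E) = 1040 / 188.85 = 5.507 mol
n(G) = 1080 / 188.85 = 5.719 mol
n(R) via (i) = (3/2)×5.507 = 8.261 mol
n(R) via (ii) = (3/2)×5.719 = 8.579 mol
total n(R) = 8.261 + 8.579 = 16.84 mol

16.8 mol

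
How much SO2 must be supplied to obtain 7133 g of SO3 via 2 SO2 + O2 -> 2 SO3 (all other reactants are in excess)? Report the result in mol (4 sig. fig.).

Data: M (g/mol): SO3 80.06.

n(SO3) = 7133 / 80.06 = 89.10 mol
n(SO2) = (2/2) × 89.10 = 89.10 mol

89.10 mol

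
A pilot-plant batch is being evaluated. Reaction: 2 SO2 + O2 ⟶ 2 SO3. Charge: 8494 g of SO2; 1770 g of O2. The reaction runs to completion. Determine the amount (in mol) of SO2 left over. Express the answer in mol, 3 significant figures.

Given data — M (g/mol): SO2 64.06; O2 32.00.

n(SO2) = 8494 / 64.06 = 132.6 mol
n(O2) = 1770 / 32.00 = 55.31 mol
n/ν for SO2 = 132.6/2 = 66.30
n/ν for O2 = 55.31/1 = 55.31
Smallest n/ν is O2 → limiting reagent.
SO2 consumed = (2/1) × 55.31 = 110.6 mol
SO2 remaining = 132.6 − 110.6 = 22.00 mol

22.0 mol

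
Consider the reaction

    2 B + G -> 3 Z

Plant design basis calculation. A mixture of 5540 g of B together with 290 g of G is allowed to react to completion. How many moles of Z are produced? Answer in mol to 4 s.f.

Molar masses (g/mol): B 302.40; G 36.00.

n(B) = 5540 / 302.40 = 18.32 mol
n(G) = 290.0 / 36.00 = 8.056 mol
n/ν → B: 9.160, G: 8.056; G is limiting.
n(Z) = (3/1) × 8.056 = 24.17 mol

24.17 mol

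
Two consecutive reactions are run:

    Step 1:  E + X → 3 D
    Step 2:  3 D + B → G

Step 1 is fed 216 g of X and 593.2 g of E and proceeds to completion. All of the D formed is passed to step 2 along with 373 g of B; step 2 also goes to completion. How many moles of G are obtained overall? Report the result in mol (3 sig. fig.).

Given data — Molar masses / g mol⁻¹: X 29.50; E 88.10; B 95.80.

Step 1:
n(X) = 216.0 / 29.50 = 7.322 mol
n(E) = 593.2 / 88.10 = 6.733 mol
n/ν for X = 7.322/1 = 7.322
n/ν for E = 6.733/1 = 6.733
Smallest n/ν is E → limiting reagent.
n(D) produced = (3/1) × 6.733 = 20.20 mol
Step 2:
n(D) available = 20.20 mol
n(B) = 373.0 / 95.80 = 3.894 mol
n/ν for D = 20.20/3 = 6.733
n/ν for B = 3.894/1 = 3.894
Smallest n/ν is B → limiting reagent.
n(G) = (1/1) × 3.894 = 3.894 mol

3.89 mol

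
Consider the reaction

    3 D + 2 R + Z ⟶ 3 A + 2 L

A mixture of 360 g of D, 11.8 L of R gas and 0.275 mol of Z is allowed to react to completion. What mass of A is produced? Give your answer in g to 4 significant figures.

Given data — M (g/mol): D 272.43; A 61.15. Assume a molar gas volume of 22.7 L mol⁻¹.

n(D) = 360.0 / 272.43 = 1.321 mol
n(R) = 11.80 / 22.7 = 0.5198 mol
n(Z) = 0.2750 mol
n/ν for D = 1.321/3 = 0.4403
n/ν for R = 0.5198/2 = 0.2599
n/ν for Z = 0.2750/1 = 0.2750
Smallest n/ν is R → limiting reagent.
n(A) = (3/2) × 0.5198 = 0.7797 mol
mass = 0.7797 × 61.15 = 47.68 g

47.68 g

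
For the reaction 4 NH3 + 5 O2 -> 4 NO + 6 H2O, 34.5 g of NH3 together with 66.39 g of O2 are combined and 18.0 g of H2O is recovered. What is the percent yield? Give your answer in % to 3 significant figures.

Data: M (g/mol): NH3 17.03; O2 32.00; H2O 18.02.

40.1 %

n(NH3) = 34.50 / 17.03 = 2.026 mol
n(O2) = 66.39 / 32.00 = 2.075 mol
n/ν → NH3: 0.5065, O2: 0.4150; O2 is limiting.
theoretical n(H2O) = (6/5) × 2.075 = 2.490 mol → 44.87 g
% yield = 18.0 / 44.87 × 100 = 40.12 %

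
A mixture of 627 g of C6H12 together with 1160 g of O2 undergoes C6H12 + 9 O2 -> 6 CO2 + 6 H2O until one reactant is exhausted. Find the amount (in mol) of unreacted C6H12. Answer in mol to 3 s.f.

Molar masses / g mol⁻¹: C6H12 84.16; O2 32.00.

3.42 mol

n(C6H12) = 627.0 / 84.16 = 7.450 mol
n(O2) = 1160 / 32.00 = 36.25 mol
n/ν for C6H12 = 7.450/1 = 7.450
n/ν for O2 = 36.25/9 = 4.028
Smallest n/ν is O2 → limiting reagent.
C6H12 consumed = (1/9) × 36.25 = 4.028 mol
C6H12 remaining = 7.450 − 4.028 = 3.422 mol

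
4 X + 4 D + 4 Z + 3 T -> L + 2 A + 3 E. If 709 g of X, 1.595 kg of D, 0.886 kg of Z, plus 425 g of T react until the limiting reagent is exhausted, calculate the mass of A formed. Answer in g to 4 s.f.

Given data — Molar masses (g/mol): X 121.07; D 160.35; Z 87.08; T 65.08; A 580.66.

1700 g

n(X) = 709.0 / 121.07 = 5.856 mol
n(D) = 1.595×1000 / 160.35 = 9.947 mol
n(Z) = 0.8860×1000 / 87.08 = 10.17 mol
n(T) = 425.0 / 65.08 = 6.530 mol
n/ν → X: 1.464, D: 2.487, Z: 2.543, T: 2.177; X is limiting.
n(A) = (2/4) × 5.856 = 2.928 mol
mass = 2.928 × 580.66 = 1700 g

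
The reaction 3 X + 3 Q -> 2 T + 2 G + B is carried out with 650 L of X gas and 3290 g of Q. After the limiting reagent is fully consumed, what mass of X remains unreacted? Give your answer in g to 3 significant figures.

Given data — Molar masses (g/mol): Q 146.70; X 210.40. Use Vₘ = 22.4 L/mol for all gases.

1390 g

n(X) = 650.0 / 22.4 = 29.02 mol
n(Q) = 3290 / 146.70 = 22.43 mol
n/ν for X = 29.02/3 = 9.673
n/ν for Q = 22.43/3 = 7.477
Smallest n/ν is Q → limiting reagent.
X consumed = (3/3) × 22.43 = 22.43 mol
X remaining = 29.02 − 22.43 = 6.590 mol
mass = 6.590 × 210.40 = 1387 g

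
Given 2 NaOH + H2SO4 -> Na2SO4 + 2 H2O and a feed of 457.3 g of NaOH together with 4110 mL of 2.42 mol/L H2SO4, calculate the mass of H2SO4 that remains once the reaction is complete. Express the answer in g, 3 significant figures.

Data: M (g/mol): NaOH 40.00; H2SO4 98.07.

n(NaOH) = 457.3 / 40.00 = 11.43 mol
n(H2SO4) = 2.42 × 4110/1000 = 9.946 mol
n/ν → NaOH: 5.715, H2SO4: 9.946; NaOH is limiting.
H2SO4 consumed = (1/2) × 11.43 = 5.715 mol
H2SO4 remaining = 9.946 − 5.715 = 4.231 mol
mass = 4.231 × 98.07 = 414.9 g

415 g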